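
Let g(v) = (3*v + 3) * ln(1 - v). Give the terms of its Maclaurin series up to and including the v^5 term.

-27*v^5/20 - 7*v^4/4 - 5*v^3/2 - 9*v^2/2 - 3*v

Multiply each power in the prefactor through the base expansion.
[v^0] = 0;  [v^1] = -3;  [v^2] = -9/2;  [v^3] = -5/2;  [v^4] = -7/4;  [v^5] = -27/20.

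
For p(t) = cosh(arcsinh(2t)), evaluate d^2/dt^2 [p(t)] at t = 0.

Compose series: expand the inner function first, then feed it into the outer expansion.
The coefficient of t^2 in the expansion is 2, so p′′(0) = 2! * (2) = 4.

4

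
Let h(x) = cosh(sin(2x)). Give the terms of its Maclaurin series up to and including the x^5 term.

-2*x^4 + 2*x^2 + 1

Plug the Maclaurin series of the inner function into that of the outer and collect terms.
h(0) = 1
h′(0) = 0
h′′(0) = 4
h′′′(0) = 0
h^(4)(0) = -48
h^(5)(0) = 0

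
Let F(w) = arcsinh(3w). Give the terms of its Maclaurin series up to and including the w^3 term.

-9*w^3/2 + 3*w

[w^0] = 0;  [w^1] = 3;  [w^2] = 0;  [w^3] = -9/2.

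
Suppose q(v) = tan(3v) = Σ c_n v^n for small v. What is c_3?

9

q(0) = 0
q′(0) = 3
q′′(0) = 0
q′′′(0) = 54
So c_3 = q′′′(0)/3! = 9.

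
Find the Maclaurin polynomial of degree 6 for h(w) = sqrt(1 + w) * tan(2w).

1507*w^6/640 + 3701*w^5/960 + 35*w^4/24 + 29*w^3/12 + w^2 + 2*w

Expand each factor separately, then convolve coefficients.
h(0) = 0
h′(0) = 2
h′′(0) = 2
h′′′(0) = 29/2
h^(4)(0) = 35
h^(5)(0) = 3701/8
h^(6)(0) = 13563/8
Dividing each by k! gives the coefficients c_0, ..., c_6.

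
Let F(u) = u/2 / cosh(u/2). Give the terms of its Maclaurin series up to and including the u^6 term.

5*u^5/768 - u^3/16 + u/2

Invert the denominator's series and multiply.
F(0) = 0
F′(0) = 1/2
F′′(0) = 0
F′′′(0) = -3/8
F^(4)(0) = 0
F^(5)(0) = 25/32
F^(6)(0) = 0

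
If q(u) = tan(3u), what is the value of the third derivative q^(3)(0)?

54

The coefficient of u^3 in the expansion is 9, so q′′′(0) = 3! * (9) = 54.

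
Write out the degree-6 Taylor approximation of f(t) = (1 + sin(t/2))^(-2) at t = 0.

19*t^6/320 - 241*t^5/1920 + t^4/4 - 11*t^3/24 + 3*t^2/4 - t + 1

Compose series: expand the inner function first, then feed it into the outer expansion.
f(0) = 1
f′(0) = -1
f′′(0) = 3/2
f′′′(0) = -11/4
f^(4)(0) = 6
f^(5)(0) = -241/16
f^(6)(0) = 171/4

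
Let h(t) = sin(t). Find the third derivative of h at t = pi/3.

-1/2

The coefficient of (t - pi/3)^3 in the expansion is -1/12, so h′′′(pi/3) = 3! * (-1/12) = -1/2.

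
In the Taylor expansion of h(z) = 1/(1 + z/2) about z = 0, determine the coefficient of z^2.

[z^0] = 1;  [z^1] = -1/2;  [z^2] = 1/4.
So c_2 = h′′(0)/2! = 1/4.

1/4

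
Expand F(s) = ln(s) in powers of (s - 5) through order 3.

Use the known series and substitute for the argument.
[(s - 5)^0] = ln(5);  [(s - 5)^1] = 1/5;  [(s - 5)^2] = -1/50;  [(s - 5)^3] = 1/375.

(s - 5)^3/375 - (s - 5)^2/50 + (s - 5)/5 + ln(5)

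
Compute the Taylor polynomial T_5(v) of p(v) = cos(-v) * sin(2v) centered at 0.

Write out both Maclaurin series and multiply, keeping only the needed powers.

61*v^5/60 - 7*v^3/3 + 2*v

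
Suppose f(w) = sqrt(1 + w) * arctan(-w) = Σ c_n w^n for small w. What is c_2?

-1/2

Expand each factor separately, then convolve coefficients.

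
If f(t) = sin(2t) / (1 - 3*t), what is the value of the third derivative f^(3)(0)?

Use 1/(1 - r) = Σ r^k on the denominator, then take the Cauchy product.
From the series, [t^3] f = 50/3; multiply by 3! = 6 to get 100.

100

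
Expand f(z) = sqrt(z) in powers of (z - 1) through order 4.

[(z - 1)^0] = 1;  [(z - 1)^1] = 1/2;  [(z - 1)^2] = -1/8;  [(z - 1)^3] = 1/16;  [(z - 1)^4] = -5/128.

-5*(z - 1)^4/128 + (z - 1)^3/16 - (z - 1)^2/8 + (z - 1)/2 + 1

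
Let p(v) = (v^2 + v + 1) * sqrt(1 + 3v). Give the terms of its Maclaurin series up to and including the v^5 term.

Shift and add copies of the series according to the polynomial's terms.
p(0) = 1
p′(0) = 5/2
p′′(0) = 11/4
p′′′(0) = 99/8
p^(4)(0) = -999/16
p^(5)(0) = 19845/32
Dividing each by k! gives the coefficients c_0, ..., c_5.

1323*v^5/256 - 333*v^4/128 + 33*v^3/16 + 11*v^2/8 + 5*v/2 + 1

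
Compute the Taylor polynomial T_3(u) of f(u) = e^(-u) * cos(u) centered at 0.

u^3/3 - u + 1

Take the Cauchy product of the two expansions.
f(0) = 1
f′(0) = -1
f′′(0) = 0
f′′′(0) = 2
Then c_k = f^(k)(0)/k! gives each Taylor coefficient.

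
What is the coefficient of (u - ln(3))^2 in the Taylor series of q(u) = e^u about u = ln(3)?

3/2

q(ln(3)) = 3
q′(ln(3)) = 3
q′′(ln(3)) = 3
So c_2 = q′′(ln(3))/2! = 3/2.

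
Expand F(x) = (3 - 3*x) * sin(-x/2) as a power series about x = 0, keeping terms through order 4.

-x^4/16 + x^3/16 + 3*x^2/2 - 3*x/2

Shift and add copies of the series according to the polynomial's terms.
F(0) = 0
F′(0) = -3/2
F′′(0) = 3
F′′′(0) = 3/8
F^(4)(0) = -3/2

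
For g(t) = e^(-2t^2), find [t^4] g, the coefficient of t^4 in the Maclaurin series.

2

g(0) = 1
g′(0) = 0
g′′(0) = -4
g′′′(0) = 0
g^(4)(0) = 48
Then c_k = g^(k)(0)/k! gives each Taylor coefficient.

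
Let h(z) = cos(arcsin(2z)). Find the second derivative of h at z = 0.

-4

Substitute the inner expansion into the outer series and collect powers.
The coefficient of z^2 in the expansion is -2, so h′′(0) = 2! * (-2) = -4.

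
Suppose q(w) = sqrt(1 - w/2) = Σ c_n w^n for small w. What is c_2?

-1/32

c_2 = q′′(0)/2! = -1/32.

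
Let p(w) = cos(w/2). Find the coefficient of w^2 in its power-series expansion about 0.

-1/8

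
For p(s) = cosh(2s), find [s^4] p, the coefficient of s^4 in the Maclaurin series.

2/3

p(0) = 1
p′(0) = 0
p′′(0) = 4
p′′′(0) = 0
p^(4)(0) = 16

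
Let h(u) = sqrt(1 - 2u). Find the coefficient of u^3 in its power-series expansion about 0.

[u^0] = 1;  [u^1] = -1;  [u^2] = -1/2;  [u^3] = -1/2.
So c_3 = h′′′(0)/3! = -1/2.

-1/2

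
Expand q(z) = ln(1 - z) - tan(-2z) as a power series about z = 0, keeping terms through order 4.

Add the two expansions coefficient-wise.
q(0) = 0
q′(0) = 1
q′′(0) = -1
q′′′(0) = 14
q^(4)(0) = -6
Dividing each by k! gives the coefficients c_0, ..., c_4.

-z^4/4 + 7*z^3/3 - z^2/2 + z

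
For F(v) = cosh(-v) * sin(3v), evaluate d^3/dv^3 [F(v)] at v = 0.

Write out both Maclaurin series and multiply, keeping only the needed powers.
The coefficient of v^3 in the expansion is -3, so F′′′(0) = 3! * (-3) = -18.

-18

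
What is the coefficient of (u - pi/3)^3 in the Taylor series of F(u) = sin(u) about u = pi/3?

F(pi/3) = sqrt(3)/2
F′(pi/3) = 1/2
F′′(pi/3) = -sqrt(3)/2
F′′′(pi/3) = -1/2

-1/12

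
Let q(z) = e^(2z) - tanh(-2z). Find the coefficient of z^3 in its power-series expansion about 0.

Combine the two series term by term.
q(0) = 1
q′(0) = 4
q′′(0) = 4
q′′′(0) = -8
So c_3 = q′′′(0)/3! = -4/3.

-4/3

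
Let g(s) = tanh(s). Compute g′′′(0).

-2

From the series, [s^3] g = -1/3; multiply by 3! = 6 to get -2.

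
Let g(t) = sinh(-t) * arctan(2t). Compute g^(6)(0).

Expand each factor separately, then convolve coefficients.
The coefficient of t^6 in the expansion is -215/36, so g^(6)(0) = 6! * (-215/36) = -4300.

-4300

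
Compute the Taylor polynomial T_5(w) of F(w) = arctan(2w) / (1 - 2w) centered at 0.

Multiply the two series term by term and collect like powers.
[w^0] = 0;  [w^1] = 2;  [w^2] = 4;  [w^3] = 16/3;  [w^4] = 32/3;  [w^5] = 416/15.

416*w^5/15 + 32*w^4/3 + 16*w^3/3 + 4*w^2 + 2*w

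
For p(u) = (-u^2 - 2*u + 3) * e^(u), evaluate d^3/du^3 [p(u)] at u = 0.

Shift and add copies of the series according to the polynomial's terms.
From the series, [u^3] p = -3/2; multiply by 3! = 6 to get -9.

-9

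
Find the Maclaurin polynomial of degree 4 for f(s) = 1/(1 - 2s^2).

4*s^4 + 2*s^2 + 1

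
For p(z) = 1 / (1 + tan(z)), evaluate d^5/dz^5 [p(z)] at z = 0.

Expand as Σ (-1)^k u^k with u equal to the inner function's series.
From the series, [z^5] p = -32/15; multiply by 5! = 120 to get -256.

-256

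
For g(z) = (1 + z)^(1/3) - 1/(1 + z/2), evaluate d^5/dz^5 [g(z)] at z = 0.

7165/972

Expand each term separately and add.
From the series, [z^5] g = 1433/23328; multiply by 5! = 120 to get 7165/972.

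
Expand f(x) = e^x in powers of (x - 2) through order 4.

(x - 2)^4*e^(2)/24 + (x - 2)^3*e^(2)/6 + (x - 2)^2*e^(2)/2 + (x - 2)*e^(2) + e^(2)

Differentiate repeatedly and evaluate at the center.
f(2) = e^(2)
f′(2) = e^(2)
f′′(2) = e^(2)
f′′′(2) = e^(2)
f^(4)(2) = e^(2)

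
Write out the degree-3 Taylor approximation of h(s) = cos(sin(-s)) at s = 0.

1 - s^2/2

Let u equal the inner series; expand the outer function in u and truncate.
h(0) = 1
h′(0) = 0
h′′(0) = -1
h′′′(0) = 0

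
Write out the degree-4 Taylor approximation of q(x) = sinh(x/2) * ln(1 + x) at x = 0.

3*x^4/16 - x^3/4 + x^2/2

Write out both Maclaurin series and multiply, keeping only the needed powers.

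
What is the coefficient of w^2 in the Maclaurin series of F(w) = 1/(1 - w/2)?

F(0) = 1
F′(0) = 1/2
F′′(0) = 1/2
Dividing each by k! gives the coefficients c_0, ..., c_2.

1/4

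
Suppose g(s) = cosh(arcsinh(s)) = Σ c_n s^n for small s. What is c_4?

-1/8

Substitute the inner expansion into the outer series and collect powers.
g(0) = 1
g′(0) = 0
g′′(0) = 1
g′′′(0) = 0
g^(4)(0) = -3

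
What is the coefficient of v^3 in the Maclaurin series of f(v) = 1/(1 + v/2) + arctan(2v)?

-67/24

Combine the two series term by term.
f(0) = 1
f′(0) = 3/2
f′′(0) = 1/2
f′′′(0) = -67/4
So c_3 = f′′′(0)/3! = -67/24.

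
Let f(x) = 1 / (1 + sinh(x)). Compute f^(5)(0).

-181

Expand as Σ (-1)^k u^k with u equal to the inner function's series.
From the series, [x^5] f = -181/120; multiply by 5! = 120 to get -181.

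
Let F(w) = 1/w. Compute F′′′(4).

-3/128

From the series, [(w - 4)^3] F = -1/256; multiply by 3! = 6 to get -3/128.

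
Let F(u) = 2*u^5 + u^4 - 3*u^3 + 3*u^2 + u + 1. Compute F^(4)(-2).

-456

The coefficient of (u + 2)^4 in the expansion is -19, so F^(4)(-2) = 4! * (-19) = -456.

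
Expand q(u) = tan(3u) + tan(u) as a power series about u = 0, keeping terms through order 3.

28*u^3/3 + 4*u

Add the two expansions coefficient-wise.
q(0) = 0
q′(0) = 4
q′′(0) = 0
q′′′(0) = 56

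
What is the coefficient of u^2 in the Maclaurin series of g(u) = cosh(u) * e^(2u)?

5/2

Write out both Maclaurin series and multiply, keeping only the needed powers.
[u^0] = 1;  [u^1] = 2;  [u^2] = 5/2.
So c_2 = g′′(0)/2! = 5/2.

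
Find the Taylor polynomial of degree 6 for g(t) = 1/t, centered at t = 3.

g(3) = 1/3
g′(3) = -1/9
g′′(3) = 2/27
g′′′(3) = -2/27
g^(4)(3) = 8/81
g^(5)(3) = -40/243
g^(6)(3) = 80/243
Then c_k = g^(k)(3)/k! gives each Taylor coefficient.

(t - 3)^6/2187 - (t - 3)^5/729 + (t - 3)^4/243 - (t - 3)^3/81 + (t - 3)^2/27 - (t - 3)/9 + 1/3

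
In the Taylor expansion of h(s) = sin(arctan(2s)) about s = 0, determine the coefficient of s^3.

Let u equal the inner series; expand the outer function in u and truncate.
h(0) = 0
h′(0) = 2
h′′(0) = 0
h′′′(0) = -24
Then c_k = h^(k)(0)/k! gives each Taylor coefficient.

-4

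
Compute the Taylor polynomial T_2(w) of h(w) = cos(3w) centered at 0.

Use the known series and substitute for the argument.

1 - 9*w^2/2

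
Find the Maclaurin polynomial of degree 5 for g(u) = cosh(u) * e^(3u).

Multiply the two series term by term and collect like powers.
g(0) = 1
g′(0) = 3
g′′(0) = 10
g′′′(0) = 36
g^(4)(0) = 136
g^(5)(0) = 528
The Taylor polynomial is Σ g^(k)(0)/k! · u^k.

22*u^5/5 + 17*u^4/3 + 6*u^3 + 5*u^2 + 3*u + 1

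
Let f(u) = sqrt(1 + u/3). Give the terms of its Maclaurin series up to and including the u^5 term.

f(0) = 1
f′(0) = 1/6
f′′(0) = -1/36
f′′′(0) = 1/72
f^(4)(0) = -5/432
f^(5)(0) = 35/2592

7*u^5/62208 - 5*u^4/10368 + u^3/432 - u^2/72 + u/6 + 1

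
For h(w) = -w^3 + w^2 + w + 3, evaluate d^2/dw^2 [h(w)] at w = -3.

Compute the successive derivatives at the expansion point and divide by k!.
The coefficient of (w + 3)^2 in the expansion is 10, so h′′(-3) = 2! * (10) = 20.

20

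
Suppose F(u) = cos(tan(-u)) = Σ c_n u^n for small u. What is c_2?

Let u equal the inner series; expand the outer function in u and truncate.
F(0) = 1
F′(0) = 0
F′′(0) = -1
The Taylor polynomial is Σ F^(k)(0)/k! · u^k.

-1/2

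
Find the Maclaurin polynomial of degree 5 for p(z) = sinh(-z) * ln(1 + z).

z^5/3 - z^4/2 + z^3/2 - z^2

Expand each factor separately, then convolve coefficients.
p(0) = 0
p′(0) = 0
p′′(0) = -2
p′′′(0) = 3
p^(4)(0) = -12
p^(5)(0) = 40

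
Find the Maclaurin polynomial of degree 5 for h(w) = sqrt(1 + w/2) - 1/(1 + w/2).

Expand each term separately and add.
[w^0] = 0;  [w^1] = 3/4;  [w^2] = -9/32;  [w^3] = 17/128;  [w^4] = -133/2048;  [w^5] = 263/8192.

263*w^5/8192 - 133*w^4/2048 + 17*w^3/128 - 9*w^2/32 + 3*w/4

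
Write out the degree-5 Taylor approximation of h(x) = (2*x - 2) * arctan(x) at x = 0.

Distribute the polynomial across the series and collect like powers.
h(0) = 0
h′(0) = -2
h′′(0) = 4
h′′′(0) = 4
h^(4)(0) = -16
h^(5)(0) = -48

-2*x^5/5 - 2*x^4/3 + 2*x^3/3 + 2*x^2 - 2*x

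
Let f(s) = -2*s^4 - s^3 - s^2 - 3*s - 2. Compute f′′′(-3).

Use the known series and substitute for the argument.
From the series, [(s + 3)^3] f = 23; multiply by 3! = 6 to get 138.

138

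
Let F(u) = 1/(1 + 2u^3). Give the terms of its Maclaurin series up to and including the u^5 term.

1 - 2*u^3

[u^0] = 1;  [u^1] = 0;  [u^2] = 0;  [u^3] = -2;  [u^4] = 0;  [u^5] = 0.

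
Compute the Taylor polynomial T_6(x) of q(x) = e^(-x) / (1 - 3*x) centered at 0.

Expand 1/(denominator) as a geometric series and multiply by the numerator's series.
[x^0] = 1;  [x^1] = 2;  [x^2] = 13/2;  [x^3] = 58/3;  [x^4] = 1393/24;  [x^5] = 10447/60;  [x^6] = 376093/720.

376093*x^6/720 + 10447*x^5/60 + 1393*x^4/24 + 58*x^3/3 + 13*x^2/2 + 2*x + 1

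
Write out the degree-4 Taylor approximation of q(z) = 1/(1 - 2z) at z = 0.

16*z^4 + 8*z^3 + 4*z^2 + 2*z + 1

Use the known series and substitute for the argument.
q(0) = 1
q′(0) = 2
q′′(0) = 8
q′′′(0) = 48
q^(4)(0) = 384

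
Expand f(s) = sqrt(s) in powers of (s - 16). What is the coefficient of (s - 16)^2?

-1/512

c_2 = f′′(16)/2! = -1/512.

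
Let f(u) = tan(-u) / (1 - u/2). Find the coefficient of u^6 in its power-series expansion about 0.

-67/480

Multiply the two series term by term and collect like powers.
f(0) = 0
f′(0) = -1
f′′(0) = -1
f′′′(0) = -7/2
f^(4)(0) = -7
f^(5)(0) = -67/2
f^(6)(0) = -201/2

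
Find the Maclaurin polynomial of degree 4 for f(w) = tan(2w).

f(0) = 0
f′(0) = 2
f′′(0) = 0
f′′′(0) = 16
f^(4)(0) = 0
Then c_k = f^(k)(0)/k! gives each Taylor coefficient.

8*w^3/3 + 2*w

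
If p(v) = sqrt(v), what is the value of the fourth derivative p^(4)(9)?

-5/11664

Compute the successive derivatives at the expansion point and divide by k!.
The coefficient of (v - 9)^4 in the expansion is -5/279936, so p^(4)(9) = 4! * (-5/279936) = -5/11664.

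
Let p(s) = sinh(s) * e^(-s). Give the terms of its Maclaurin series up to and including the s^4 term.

-s^4/3 + 2*s^3/3 - s^2 + s

Multiply the two series term by term and collect like powers.
p(0) = 0
p′(0) = 1
p′′(0) = -2
p′′′(0) = 4
p^(4)(0) = -8
Then c_k = p^(k)(0)/k! gives each Taylor coefficient.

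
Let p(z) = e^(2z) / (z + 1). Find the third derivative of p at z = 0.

2

Expand 1/(denominator) as a geometric series and multiply by the numerator's series.
The coefficient of z^3 in the expansion is 1/3, so p′′′(0) = 3! * (1/3) = 2.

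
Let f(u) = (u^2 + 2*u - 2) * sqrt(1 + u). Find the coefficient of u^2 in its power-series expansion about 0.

9/4

Distribute the polynomial across the series and collect like powers.
[u^0] = -2;  [u^1] = 1;  [u^2] = 9/4.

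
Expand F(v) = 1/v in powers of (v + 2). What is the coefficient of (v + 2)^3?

-1/16

F(-2) = -1/2
F′(-2) = -1/4
F′′(-2) = -1/4
F′′′(-2) = -3/8
So c_3 = F′′′(-2)/3! = -1/16.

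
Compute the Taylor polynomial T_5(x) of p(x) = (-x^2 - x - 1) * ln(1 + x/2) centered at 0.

Distribute the polynomial across the series and collect like powers.
p(0) = 0
p′(0) = -1/2
p′′(0) = -3/4
p′′′(0) = -5/2
p^(4)(0) = 19/8
p^(5)(0) = -31/8
Then c_k = p^(k)(0)/k! gives each Taylor coefficient.

-31*x^5/960 + 19*x^4/192 - 5*x^3/12 - 3*x^2/8 - x/2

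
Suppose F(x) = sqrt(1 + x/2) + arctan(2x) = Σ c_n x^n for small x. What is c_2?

Expand each term separately and add.
F(0) = 1
F′(0) = 9/4
F′′(0) = -1/16

-1/32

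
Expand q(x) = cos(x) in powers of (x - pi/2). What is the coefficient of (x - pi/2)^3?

Compute the successive derivatives at the expansion point and divide by k!.
q(pi/2) = 0
q′(pi/2) = -1
q′′(pi/2) = 0
q′′′(pi/2) = 1

1/6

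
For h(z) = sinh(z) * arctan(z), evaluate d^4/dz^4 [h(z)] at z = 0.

Expand each factor separately, then convolve coefficients.
The coefficient of z^4 in the expansion is -1/6, so h^(4)(0) = 4! * (-1/6) = -4.

-4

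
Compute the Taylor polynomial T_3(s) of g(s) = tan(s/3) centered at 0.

g(0) = 0
g′(0) = 1/3
g′′(0) = 0
g′′′(0) = 2/27

s^3/81 + s/3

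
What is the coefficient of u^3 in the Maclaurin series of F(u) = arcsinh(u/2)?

Apply the Taylor formula c_k = f^(k)(a)/k!.
So c_3 = F′′′(0)/3! = -1/48.

-1/48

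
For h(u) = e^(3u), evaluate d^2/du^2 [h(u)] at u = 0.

9

The coefficient of u^2 in the expansion is 9/2, so h′′(0) = 2! * (9/2) = 9.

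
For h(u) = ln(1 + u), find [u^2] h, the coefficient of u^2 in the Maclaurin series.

Apply the Taylor formula c_k = f^(k)(a)/k!.
h(0) = 0
h′(0) = 1
h′′(0) = -1

-1/2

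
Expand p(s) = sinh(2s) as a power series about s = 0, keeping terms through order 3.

p(0) = 0
p′(0) = 2
p′′(0) = 0
p′′′(0) = 8

4*s^3/3 + 2*s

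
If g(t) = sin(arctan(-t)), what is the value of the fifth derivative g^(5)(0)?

Plug the Maclaurin series of the inner function into that of the outer and collect terms.
The coefficient of t^5 in the expansion is -3/8, so g^(5)(0) = 5! * (-3/8) = -45.

-45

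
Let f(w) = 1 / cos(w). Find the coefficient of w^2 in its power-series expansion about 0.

1/2

Invert the denominator's series and multiply.
f(0) = 1
f′(0) = 0
f′′(0) = 1
So c_2 = f′′(0)/2! = 1/2.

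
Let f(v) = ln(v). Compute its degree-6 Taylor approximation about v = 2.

f(2) = ln(2)
f′(2) = 1/2
f′′(2) = -1/4
f′′′(2) = 1/4
f^(4)(2) = -3/8
f^(5)(2) = 3/4
f^(6)(2) = -15/8
Dividing each by k! gives the coefficients c_0, ..., c_6.

-(v - 2)^6/384 + (v - 2)^5/160 - (v - 2)^4/64 + (v - 2)^3/24 - (v - 2)^2/8 + (v - 2)/2 + ln(2)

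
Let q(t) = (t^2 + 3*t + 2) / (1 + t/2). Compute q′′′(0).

0

Multiply each power in the prefactor through the base expansion.
From the series, [t^3] q = 0; multiply by 3! = 6 to get 0.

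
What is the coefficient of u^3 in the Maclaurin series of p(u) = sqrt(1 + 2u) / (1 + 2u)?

-5/2

Write out both Maclaurin series and multiply, keeping only the needed powers.
[u^0] = 1;  [u^1] = -1;  [u^2] = 3/2;  [u^3] = -5/2.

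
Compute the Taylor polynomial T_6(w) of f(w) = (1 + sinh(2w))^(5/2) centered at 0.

Compose series: expand the inner function first, then feed it into the outer expansion.
f(0) = 1
f′(0) = 5
f′′(0) = 15
f′′′(0) = 35
f^(4)(0) = 225
f^(5)(0) = 725
f^(6)(0) = 2415

161*w^6/48 + 145*w^5/24 + 75*w^4/8 + 35*w^3/6 + 15*w^2/2 + 5*w + 1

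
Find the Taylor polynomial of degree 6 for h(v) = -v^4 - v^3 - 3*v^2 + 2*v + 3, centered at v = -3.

-(v + 3)^4 + 11*(v + 3)^3 - 48*(v + 3)^2 + 101*(v + 3) - 84

Apply the Taylor formula c_k = f^(k)(a)/k!.
h(-3) = -84
h′(-3) = 101
h′′(-3) = -96
h′′′(-3) = 66
h^(4)(-3) = -24
h^(5)(-3) = 0
h^(6)(-3) = 0
Dividing each by k! gives the coefficients c_0, ..., c_6.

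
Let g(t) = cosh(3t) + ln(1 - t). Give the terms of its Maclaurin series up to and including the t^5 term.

Expand each term separately and add.

-t^5/5 + 25*t^4/8 - t^3/3 + 4*t^2 - t + 1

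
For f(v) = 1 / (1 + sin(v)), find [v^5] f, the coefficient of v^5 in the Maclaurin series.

Expand as Σ (-1)^k u^k with u equal to the inner function's series.
[v^0] = 1;  [v^1] = -1;  [v^2] = 1;  [v^3] = -5/6;  [v^4] = 2/3;  [v^5] = -61/120.

-61/120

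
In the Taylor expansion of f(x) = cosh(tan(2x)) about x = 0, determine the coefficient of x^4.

Substitute the inner expansion into the outer series and collect powers.
f(0) = 1
f′(0) = 0
f′′(0) = 4
f′′′(0) = 0
f^(4)(0) = 144
The Taylor polynomial is Σ f^(k)(0)/k! · x^k.

6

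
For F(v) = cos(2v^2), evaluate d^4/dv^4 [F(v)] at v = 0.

-48

Apply the Taylor formula c_k = f^(k)(a)/k!.
The coefficient of v^4 in the expansion is -2, so F^(4)(0) = 4! * (-2) = -48.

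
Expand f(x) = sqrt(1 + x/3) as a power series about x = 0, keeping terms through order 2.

-x^2/72 + x/6 + 1

f(0) = 1
f′(0) = 1/6
f′′(0) = -1/36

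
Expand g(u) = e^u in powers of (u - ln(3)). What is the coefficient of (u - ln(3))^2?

3/2

Use the known series and substitute for the argument.
[(u - ln(3))^0] = 3;  [(u - ln(3))^1] = 3;  [(u - ln(3))^2] = 3/2.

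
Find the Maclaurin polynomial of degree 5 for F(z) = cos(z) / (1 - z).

Take the Cauchy product of the two expansions.
F(0) = 1
F′(0) = 1
F′′(0) = 1
F′′′(0) = 3
F^(4)(0) = 13
F^(5)(0) = 65
The Taylor polynomial is Σ F^(k)(0)/k! · z^k.

13*z^5/24 + 13*z^4/24 + z^3/2 + z^2/2 + z + 1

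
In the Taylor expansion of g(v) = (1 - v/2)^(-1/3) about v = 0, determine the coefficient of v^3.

7/324

Compute the successive derivatives at the expansion point and divide by k!.
g(0) = 1
g′(0) = 1/6
g′′(0) = 1/9
g′′′(0) = 7/54
So c_3 = g′′′(0)/3! = 7/324.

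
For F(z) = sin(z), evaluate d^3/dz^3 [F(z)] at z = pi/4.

-sqrt(2)/2

From the series, [(z - pi/4)^3] F = -sqrt(2)/12; multiply by 3! = 6 to get -sqrt(2)/2.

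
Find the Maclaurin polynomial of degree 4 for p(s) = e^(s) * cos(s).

-s^4/6 - s^3/3 + s + 1

Multiply the two series term by term and collect like powers.
p(0) = 1
p′(0) = 1
p′′(0) = 0
p′′′(0) = -2
p^(4)(0) = -4
Dividing each by k! gives the coefficients c_0, ..., c_4.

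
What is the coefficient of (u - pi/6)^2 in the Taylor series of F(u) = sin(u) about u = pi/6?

Apply the Taylor formula c_k = f^(k)(a)/k!.
F(pi/6) = 1/2
F′(pi/6) = sqrt(3)/2
F′′(pi/6) = -1/2
Then c_k = F^(k)(pi/6)/k! gives each Taylor coefficient.

-1/4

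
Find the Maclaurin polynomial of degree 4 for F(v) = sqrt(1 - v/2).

-5*v^4/2048 - v^3/128 - v^2/32 - v/4 + 1

[v^0] = 1;  [v^1] = -1/4;  [v^2] = -1/32;  [v^3] = -1/128;  [v^4] = -5/2048.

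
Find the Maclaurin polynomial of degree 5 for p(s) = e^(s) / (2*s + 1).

-2329*s^5/120 + 233*s^4/24 - 29*s^3/6 + 5*s^2/2 - s + 1

Use 1/(1 - r) = Σ r^k on the denominator, then take the Cauchy product.
p(0) = 1
p′(0) = -1
p′′(0) = 5
p′′′(0) = -29
p^(4)(0) = 233
p^(5)(0) = -2329
The Taylor polynomial is Σ p^(k)(0)/k! · s^k.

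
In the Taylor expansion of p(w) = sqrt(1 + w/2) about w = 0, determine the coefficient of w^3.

1/128

p(0) = 1
p′(0) = 1/4
p′′(0) = -1/16
p′′′(0) = 3/64
Then c_k = p^(k)(0)/k! gives each Taylor coefficient.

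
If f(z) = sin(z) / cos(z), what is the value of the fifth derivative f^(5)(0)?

16

Invert the denominator's series and multiply.
The coefficient of z^5 in the expansion is 2/15, so f^(5)(0) = 5! * (2/15) = 16.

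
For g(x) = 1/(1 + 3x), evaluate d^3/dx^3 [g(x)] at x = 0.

-162

From the series, [x^3] g = -27; multiply by 3! = 6 to get -162.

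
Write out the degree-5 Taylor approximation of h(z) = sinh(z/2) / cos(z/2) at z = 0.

3*z^5/320 + z^3/12 + z/2

Write the quotient as an unknown series and match coefficients against numerator = denominator · series.
h(0) = 0
h′(0) = 1/2
h′′(0) = 0
h′′′(0) = 1/2
h^(4)(0) = 0
h^(5)(0) = 9/8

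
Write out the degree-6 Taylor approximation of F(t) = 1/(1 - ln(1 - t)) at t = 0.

19*t^6/360 - 7*t^5/60 + t^4/6 - t^3/3 + t^2/2 - t + 1

Compose series: expand the inner function first, then feed it into the outer expansion.
F(0) = 1
F′(0) = -1
F′′(0) = 1
F′′′(0) = -2
F^(4)(0) = 4
F^(5)(0) = -14
F^(6)(0) = 38
Then c_k = F^(k)(0)/k! gives each Taylor coefficient.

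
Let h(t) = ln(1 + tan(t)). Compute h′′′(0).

Substitute the inner expansion into the outer series and collect powers.
The coefficient of t^3 in the expansion is 2/3, so h′′′(0) = 3! * (2/3) = 4.

4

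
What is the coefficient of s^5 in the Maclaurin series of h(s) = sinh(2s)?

4/15

c_5 = h^(5)(0)/5! = 4/15.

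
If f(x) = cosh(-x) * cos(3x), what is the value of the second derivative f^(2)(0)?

Expand each factor separately, then convolve coefficients.
The coefficient of x^2 in the expansion is -4, so f′′(0) = 2! * (-4) = -8.

-8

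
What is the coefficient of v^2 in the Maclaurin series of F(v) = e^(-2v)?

F(0) = 1
F′(0) = -2
F′′(0) = 4

2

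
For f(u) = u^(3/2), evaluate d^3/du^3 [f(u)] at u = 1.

The coefficient of (u - 1)^3 in the expansion is -1/16, so f′′′(1) = 3! * (-1/16) = -3/8.

-3/8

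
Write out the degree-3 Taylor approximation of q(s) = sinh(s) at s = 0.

Use the known series and substitute for the argument.
q(0) = 0
q′(0) = 1
q′′(0) = 0
q′′′(0) = 1
Then c_k = q^(k)(0)/k! gives each Taylor coefficient.

s^3/6 + s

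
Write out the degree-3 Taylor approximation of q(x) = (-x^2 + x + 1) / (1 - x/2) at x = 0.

Shift and add copies of the series according to the polynomial's terms.
q(0) = 1
q′(0) = 3/2
q′′(0) = -1/2
q′′′(0) = -3/4

-x^3/8 - x^2/4 + 3*x/2 + 1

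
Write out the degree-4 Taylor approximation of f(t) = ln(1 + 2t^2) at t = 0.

-2*t^4 + 2*t^2

[t^0] = 0;  [t^1] = 0;  [t^2] = 2;  [t^3] = 0;  [t^4] = -2.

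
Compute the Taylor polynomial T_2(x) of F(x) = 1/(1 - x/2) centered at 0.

F(0) = 1
F′(0) = 1/2
F′′(0) = 1/2
The Taylor polynomial is Σ F^(k)(0)/k! · x^k.

x^2/4 + x/2 + 1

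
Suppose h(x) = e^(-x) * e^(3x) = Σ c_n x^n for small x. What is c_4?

2/3

Write out both Maclaurin series and multiply, keeping only the needed powers.
[x^0] = 1;  [x^1] = 2;  [x^2] = 2;  [x^3] = 4/3;  [x^4] = 2/3.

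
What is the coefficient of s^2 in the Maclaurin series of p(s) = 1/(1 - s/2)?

p(0) = 1
p′(0) = 1/2
p′′(0) = 1/2

1/4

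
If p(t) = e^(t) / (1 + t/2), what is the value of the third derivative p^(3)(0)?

1/4

Take the Cauchy product of the two expansions.
The coefficient of t^3 in the expansion is 1/24, so p′′′(0) = 3! * (1/24) = 1/4.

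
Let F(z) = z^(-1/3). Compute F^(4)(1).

Compute the successive derivatives at the expansion point and divide by k!.
The coefficient of (z - 1)^4 in the expansion is 35/243, so F^(4)(1) = 4! * (35/243) = 280/81.

280/81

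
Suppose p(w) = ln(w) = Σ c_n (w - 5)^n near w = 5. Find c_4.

Use the known series and substitute for the argument.
p(5) = ln(5)
p′(5) = 1/5
p′′(5) = -1/25
p′′′(5) = 2/125
p^(4)(5) = -6/625
Dividing each by k! gives the coefficients c_0, ..., c_4.

-1/2500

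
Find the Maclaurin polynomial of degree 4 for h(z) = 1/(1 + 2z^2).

4*z^4 - 2*z^2 + 1

h(0) = 1
h′(0) = 0
h′′(0) = -4
h′′′(0) = 0
h^(4)(0) = 96
The Taylor polynomial is Σ h^(k)(0)/k! · z^k.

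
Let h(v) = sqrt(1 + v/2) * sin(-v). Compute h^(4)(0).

13/16

Write out both Maclaurin series and multiply, keeping only the needed powers.
From the series, [v^4] h = 13/384; multiply by 4! = 24 to get 13/16.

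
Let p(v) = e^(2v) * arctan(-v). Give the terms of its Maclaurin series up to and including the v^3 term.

-5*v^3/3 - 2*v^2 - v

Multiply the two series term by term and collect like powers.
[v^0] = 0;  [v^1] = -1;  [v^2] = -2;  [v^3] = -5/3.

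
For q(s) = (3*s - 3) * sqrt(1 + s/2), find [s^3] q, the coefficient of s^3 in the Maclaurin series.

-15/128

Shift and add copies of the series according to the polynomial's terms.
q(0) = -3
q′(0) = 9/4
q′′(0) = 27/16
q′′′(0) = -45/64
Then c_k = q^(k)(0)/k! gives each Taylor coefficient.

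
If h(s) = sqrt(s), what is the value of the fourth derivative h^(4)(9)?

The coefficient of (s - 9)^4 in the expansion is -5/279936, so h^(4)(9) = 4! * (-5/279936) = -5/11664.

-5/11664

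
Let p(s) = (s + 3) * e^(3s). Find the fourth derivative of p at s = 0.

Multiply each power in the prefactor through the base expansion.
From the series, [s^4] p = 117/8; multiply by 4! = 24 to get 351.

351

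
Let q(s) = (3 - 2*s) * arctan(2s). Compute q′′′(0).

Multiply each power in the prefactor through the base expansion.
From the series, [s^3] q = -8; multiply by 3! = 6 to get -48.

-48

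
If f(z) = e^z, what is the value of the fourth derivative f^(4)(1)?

The coefficient of (z - 1)^4 in the expansion is e/24, so f^(4)(1) = 4! * (e/24) = e.

e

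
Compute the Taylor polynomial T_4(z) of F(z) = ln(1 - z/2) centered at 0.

Compute the successive derivatives at the expansion point and divide by k!.
[z^0] = 0;  [z^1] = -1/2;  [z^2] = -1/8;  [z^3] = -1/24;  [z^4] = -1/64.

-z^4/64 - z^3/24 - z^2/8 - z/2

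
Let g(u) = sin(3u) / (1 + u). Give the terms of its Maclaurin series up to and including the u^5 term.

21*u^5/40 + 3*u^4/2 - 3*u^3/2 - 3*u^2 + 3*u

Write out both Maclaurin series and multiply, keeping only the needed powers.
g(0) = 0
g′(0) = 3
g′′(0) = -6
g′′′(0) = -9
g^(4)(0) = 36
g^(5)(0) = 63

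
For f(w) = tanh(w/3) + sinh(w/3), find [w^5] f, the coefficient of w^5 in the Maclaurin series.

17/29160

Add the two expansions coefficient-wise.
f(0) = 0
f′(0) = 2/3
f′′(0) = 0
f′′′(0) = -1/27
f^(4)(0) = 0
f^(5)(0) = 17/243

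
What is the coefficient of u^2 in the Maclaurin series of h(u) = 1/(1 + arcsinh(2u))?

Compose series: expand the inner function first, then feed it into the outer expansion.
h(0) = 1
h′(0) = -2
h′′(0) = 8
Then c_k = h^(k)(0)/k! gives each Taylor coefficient.

4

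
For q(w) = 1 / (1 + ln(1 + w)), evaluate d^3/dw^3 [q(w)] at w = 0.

Write 1/(1+u) = 1 - u + u^2 - u^3 + ... and substitute the series for u.
From the series, [w^3] q = -7/3; multiply by 3! = 6 to get -14.

-14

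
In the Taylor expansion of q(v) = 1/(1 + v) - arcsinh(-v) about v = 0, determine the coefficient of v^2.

Expand each term separately and add.
q(0) = 1
q′(0) = 0
q′′(0) = 2
The Taylor polynomial is Σ q^(k)(0)/k! · v^k.

1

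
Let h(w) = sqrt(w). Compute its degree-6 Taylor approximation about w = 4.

h(4) = 2
h′(4) = 1/4
h′′(4) = -1/32
h′′′(4) = 3/256
h^(4)(4) = -15/2048
h^(5)(4) = 105/16384
h^(6)(4) = -945/131072

-21*(w - 4)^6/2097152 + 7*(w - 4)^5/131072 - 5*(w - 4)^4/16384 + (w - 4)^3/512 - (w - 4)^2/64 + (w - 4)/4 + 2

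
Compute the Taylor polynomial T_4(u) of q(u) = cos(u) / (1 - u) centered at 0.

13*u^4/24 + u^3/2 + u^2/2 + u + 1

Expand 1/(denominator) as a geometric series and multiply by the numerator's series.
q(0) = 1
q′(0) = 1
q′′(0) = 1
q′′′(0) = 3
q^(4)(0) = 13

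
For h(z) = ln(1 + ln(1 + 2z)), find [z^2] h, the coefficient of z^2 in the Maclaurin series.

Substitute the inner expansion into the outer series and collect powers.
h(0) = 0
h′(0) = 2
h′′(0) = -8
So c_2 = h′′(0)/2! = -4.

-4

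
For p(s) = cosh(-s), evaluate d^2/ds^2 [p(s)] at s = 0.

1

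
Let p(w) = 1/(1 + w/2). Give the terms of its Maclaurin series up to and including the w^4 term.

[w^0] = 1;  [w^1] = -1/2;  [w^2] = 1/4;  [w^3] = -1/8;  [w^4] = 1/16.

w^4/16 - w^3/8 + w^2/4 - w/2 + 1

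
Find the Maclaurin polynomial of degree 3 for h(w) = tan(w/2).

w^3/24 + w/2

h(0) = 0
h′(0) = 1/2
h′′(0) = 0
h′′′(0) = 1/4
Dividing each by k! gives the coefficients c_0, ..., c_3.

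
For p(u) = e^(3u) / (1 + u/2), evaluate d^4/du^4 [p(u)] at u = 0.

93/2

Multiply the two series term by term and collect like powers.
From the series, [u^4] p = 31/16; multiply by 4! = 24 to get 93/2.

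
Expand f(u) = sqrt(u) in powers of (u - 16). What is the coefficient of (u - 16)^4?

-5/2097152

f(16) = 4
f′(16) = 1/8
f′′(16) = -1/256
f′′′(16) = 3/8192
f^(4)(16) = -15/262144
Then c_k = f^(k)(16)/k! gives each Taylor coefficient.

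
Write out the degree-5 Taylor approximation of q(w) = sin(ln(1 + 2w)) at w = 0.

Compose series: expand the inner function first, then feed it into the outer expansion.
q(0) = 0
q′(0) = 2
q′′(0) = -4
q′′′(0) = 8
q^(4)(0) = 0
q^(5)(0) = -320
The Taylor polynomial is Σ q^(k)(0)/k! · w^k.

-8*w^5/3 + 4*w^3/3 - 2*w^2 + 2*w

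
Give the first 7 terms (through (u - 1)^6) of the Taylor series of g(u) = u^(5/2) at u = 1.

g(1) = 1
g′(1) = 5/2
g′′(1) = 15/4
g′′′(1) = 15/8
g^(4)(1) = -15/16
g^(5)(1) = 45/32
g^(6)(1) = -225/64

-5*(u - 1)^6/1024 + 3*(u - 1)^5/256 - 5*(u - 1)^4/128 + 5*(u - 1)^3/16 + 15*(u - 1)^2/8 + 5*(u - 1)/2 + 1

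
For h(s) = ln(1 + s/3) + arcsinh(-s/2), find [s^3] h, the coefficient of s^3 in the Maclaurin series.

Add the two expansions coefficient-wise.
h(0) = 0
h′(0) = -1/6
h′′(0) = -1/9
h′′′(0) = 43/216
So c_3 = h′′′(0)/3! = 43/1296.

43/1296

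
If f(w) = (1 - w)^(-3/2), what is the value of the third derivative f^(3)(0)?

From the series, [w^3] f = 35/16; multiply by 3! = 6 to get 105/8.

105/8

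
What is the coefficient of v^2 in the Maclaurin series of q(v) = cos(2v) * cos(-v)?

Multiply the two series term by term and collect like powers.
q(0) = 1
q′(0) = 0
q′′(0) = -5

-5/2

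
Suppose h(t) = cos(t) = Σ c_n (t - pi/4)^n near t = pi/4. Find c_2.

[(t - pi/4)^0] = sqrt(2)/2;  [(t - pi/4)^1] = -sqrt(2)/2;  [(t - pi/4)^2] = -sqrt(2)/4.
So c_2 = h′′(pi/4)/2! = -sqrt(2)/4.

-sqrt(2)/4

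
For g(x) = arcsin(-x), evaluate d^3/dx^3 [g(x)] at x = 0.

-1

From the series, [x^3] g = -1/6; multiply by 3! = 6 to get -1.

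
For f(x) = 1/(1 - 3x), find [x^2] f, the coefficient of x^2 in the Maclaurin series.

9

f(0) = 1
f′(0) = 3
f′′(0) = 18
So c_2 = f′′(0)/2! = 9.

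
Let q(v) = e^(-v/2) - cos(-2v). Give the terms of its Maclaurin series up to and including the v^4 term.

-85*v^4/128 - v^3/48 + 17*v^2/8 - v/2

Expand each term separately and add.
q(0) = 0
q′(0) = -1/2
q′′(0) = 17/4
q′′′(0) = -1/8
q^(4)(0) = -255/16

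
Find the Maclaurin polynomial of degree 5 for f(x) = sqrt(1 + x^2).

-x^4/8 + x^2/2 + 1

f(0) = 1
f′(0) = 0
f′′(0) = 1
f′′′(0) = 0
f^(4)(0) = -3
f^(5)(0) = 0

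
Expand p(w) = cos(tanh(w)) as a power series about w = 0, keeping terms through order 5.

Plug the Maclaurin series of the inner function into that of the outer and collect terms.

3*w^4/8 - w^2/2 + 1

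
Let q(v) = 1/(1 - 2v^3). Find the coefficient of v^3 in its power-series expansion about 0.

2

q(0) = 1
q′(0) = 0
q′′(0) = 0
q′′′(0) = 12
The Taylor polynomial is Σ q^(k)(0)/k! · v^k.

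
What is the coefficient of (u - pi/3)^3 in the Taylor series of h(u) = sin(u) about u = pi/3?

h(pi/3) = sqrt(3)/2
h′(pi/3) = 1/2
h′′(pi/3) = -sqrt(3)/2
h′′′(pi/3) = -1/2
So c_3 = h′′′(pi/3)/3! = -1/12.

-1/12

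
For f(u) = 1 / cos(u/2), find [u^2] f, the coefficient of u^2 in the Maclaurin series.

Write the quotient as an unknown series and match coefficients against numerator = denominator · series.
f(0) = 1
f′(0) = 0
f′′(0) = 1/4

1/8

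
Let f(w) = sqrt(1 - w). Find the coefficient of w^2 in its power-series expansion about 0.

-1/8

Compute the successive derivatives at the expansion point and divide by k!.
f(0) = 1
f′(0) = -1/2
f′′(0) = -1/4
Then c_k = f^(k)(0)/k! gives each Taylor coefficient.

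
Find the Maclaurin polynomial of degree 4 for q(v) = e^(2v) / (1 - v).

Expand each factor separately, then convolve coefficients.
q(0) = 1
q′(0) = 3
q′′(0) = 10
q′′′(0) = 38
q^(4)(0) = 168

7*v^4 + 19*v^3/3 + 5*v^2 + 3*v + 1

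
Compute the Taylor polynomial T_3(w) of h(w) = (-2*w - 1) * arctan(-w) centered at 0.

-w^3/3 + 2*w^2 + w

Multiply each power in the prefactor through the base expansion.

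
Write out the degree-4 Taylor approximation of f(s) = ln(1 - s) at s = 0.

-s^4/4 - s^3/3 - s^2/2 - s

Differentiate repeatedly and evaluate at the center.
[s^0] = 0;  [s^1] = -1;  [s^2] = -1/2;  [s^3] = -1/3;  [s^4] = -1/4.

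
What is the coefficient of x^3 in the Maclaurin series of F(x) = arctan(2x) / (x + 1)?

-2/3

Use 1/(1 - r) = Σ r^k on the denominator, then take the Cauchy product.
[x^0] = 0;  [x^1] = 2;  [x^2] = -2;  [x^3] = -2/3.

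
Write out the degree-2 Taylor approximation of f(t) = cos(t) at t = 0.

1 - t^2/2

f(0) = 1
f′(0) = 0
f′′(0) = -1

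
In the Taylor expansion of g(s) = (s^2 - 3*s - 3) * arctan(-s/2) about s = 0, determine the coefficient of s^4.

-1/8

Distribute the polynomial across the series and collect like powers.
g(0) = 0
g′(0) = 3/2
g′′(0) = 3
g′′′(0) = -15/4
g^(4)(0) = -3
So c_4 = g^(4)(0)/4! = -1/8.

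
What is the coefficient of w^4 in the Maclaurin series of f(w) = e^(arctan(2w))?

Plug the Maclaurin series of the inner function into that of the outer and collect terms.
f(0) = 1
f′(0) = 2
f′′(0) = 4
f′′′(0) = -8
f^(4)(0) = -112
So c_4 = f^(4)(0)/4! = -14/3.

-14/3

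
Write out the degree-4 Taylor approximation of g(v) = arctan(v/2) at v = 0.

-v^3/24 + v/2

[v^0] = 0;  [v^1] = 1/2;  [v^2] = 0;  [v^3] = -1/24;  [v^4] = 0.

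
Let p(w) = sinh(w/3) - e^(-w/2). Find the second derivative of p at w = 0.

-1/4

Expand each term separately and add.
The coefficient of w^2 in the expansion is -1/8, so p′′(0) = 2! * (-1/8) = -1/4.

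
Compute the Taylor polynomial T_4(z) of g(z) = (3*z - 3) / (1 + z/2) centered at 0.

Multiply each power in the prefactor through the base expansion.
g(0) = -3
g′(0) = 9/2
g′′(0) = -9/2
g′′′(0) = 27/4
g^(4)(0) = -27/2
Then c_k = g^(k)(0)/k! gives each Taylor coefficient.

-9*z^4/16 + 9*z^3/8 - 9*z^2/4 + 9*z/2 - 3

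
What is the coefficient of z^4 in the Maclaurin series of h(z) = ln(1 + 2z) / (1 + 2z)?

Expand each factor separately, then convolve coefficients.
h(0) = 0
h′(0) = 2
h′′(0) = -12
h′′′(0) = 88
h^(4)(0) = -800
Then c_k = h^(k)(0)/k! gives each Taylor coefficient.

-100/3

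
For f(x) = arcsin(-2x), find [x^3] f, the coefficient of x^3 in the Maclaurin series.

f(0) = 0
f′(0) = -2
f′′(0) = 0
f′′′(0) = -8

-4/3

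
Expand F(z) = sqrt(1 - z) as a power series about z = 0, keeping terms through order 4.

F(0) = 1
F′(0) = -1/2
F′′(0) = -1/4
F′′′(0) = -3/8
F^(4)(0) = -15/16

-5*z^4/128 - z^3/16 - z^2/8 - z/2 + 1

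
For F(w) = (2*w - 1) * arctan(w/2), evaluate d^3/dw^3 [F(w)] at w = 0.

1/4

Multiply each power in the prefactor through the base expansion.
From the series, [w^3] F = 1/24; multiply by 3! = 6 to get 1/4.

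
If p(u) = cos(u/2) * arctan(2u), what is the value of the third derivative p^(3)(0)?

-35/2

Write out both Maclaurin series and multiply, keeping only the needed powers.
The coefficient of u^3 in the expansion is -35/12, so p′′′(0) = 3! * (-35/12) = -35/2.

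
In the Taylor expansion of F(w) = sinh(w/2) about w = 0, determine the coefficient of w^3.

1/48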